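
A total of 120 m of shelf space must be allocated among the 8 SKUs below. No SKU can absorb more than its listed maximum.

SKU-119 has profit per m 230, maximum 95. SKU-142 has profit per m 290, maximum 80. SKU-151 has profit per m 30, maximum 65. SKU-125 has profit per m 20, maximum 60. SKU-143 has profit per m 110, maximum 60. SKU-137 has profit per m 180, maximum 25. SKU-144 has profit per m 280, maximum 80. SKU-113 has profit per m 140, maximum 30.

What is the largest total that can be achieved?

34400

Highest profit per m first: SKU-142 290 > SKU-144 280 > SKU-119 230 > SKU-137 180 > SKU-113 140 > SKU-143 110 > SKU-151 30 > SKU-125 20.
SKU-142 takes 80 to reach its cap of 80 → 40 left.
SKU-144: +40 (room for 80) → 40. Pool exhausted.
Total = 290×80 + 280×40 = 34400.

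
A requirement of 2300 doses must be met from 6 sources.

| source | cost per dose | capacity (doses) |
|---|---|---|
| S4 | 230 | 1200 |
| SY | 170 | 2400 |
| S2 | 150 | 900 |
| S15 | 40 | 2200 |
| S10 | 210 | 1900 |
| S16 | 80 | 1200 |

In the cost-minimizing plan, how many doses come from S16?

Use sources in increasing cost order.
S15 at 40: take all 2200 doses — 100 still needed.
S16 (80): take the remaining 100 — done.
S2, SY, S10, S4: unused.

100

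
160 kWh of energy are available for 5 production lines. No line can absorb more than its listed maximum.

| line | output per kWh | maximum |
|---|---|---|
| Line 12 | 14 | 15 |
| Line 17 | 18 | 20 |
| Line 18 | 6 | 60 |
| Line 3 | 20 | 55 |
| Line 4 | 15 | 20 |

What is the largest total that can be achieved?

2270

Highest output per kWh first: Line 3 20 > Line 17 18 > Line 4 15 > Line 12 14 > Line 18 6.
Give Line 3 55 to hit its cap of 55 → 105 left.
Line 17: +20 to 20 (cap) → 85 left.
Line 4: +20 to 20 (cap) → 65 left.
Line 12: +15 to 15 (cap) → 50 left.
Line 18: +50 (room for 60) → 50. Pool exhausted.
Total = 14×15 + 18×20 + 6×50 + 20×55 + 15×20 = 2270.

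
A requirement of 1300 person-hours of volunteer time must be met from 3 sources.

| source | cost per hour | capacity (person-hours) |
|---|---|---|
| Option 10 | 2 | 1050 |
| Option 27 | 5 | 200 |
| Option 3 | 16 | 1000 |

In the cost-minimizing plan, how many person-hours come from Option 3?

50

Fill from the cheapest source first.
Take 1050 from Option 10 at 2 — need 250 more.
Take 200 from Option 27 at 5 — need 50 more.
Option 3 at 16: take 50 of its 1000 — requirement met.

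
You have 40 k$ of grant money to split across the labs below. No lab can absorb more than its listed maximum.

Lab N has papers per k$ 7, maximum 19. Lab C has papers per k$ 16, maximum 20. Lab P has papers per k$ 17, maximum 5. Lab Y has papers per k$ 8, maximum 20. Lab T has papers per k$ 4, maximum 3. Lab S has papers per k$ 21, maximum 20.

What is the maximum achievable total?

745

Order the labs by papers per k$: Lab S 21 > Lab P 17 > Lab C 16 > Lab Y 8 > Lab N 7 > Lab T 4.
Lab S: +20 to 20 (cap) ; 20 left.
Lab P: +5 to 5 (cap) ; 15 left.
Lab C: +15 (room for 20) → 15. Pool exhausted.
Total = 16×15 + 17×5 + 21×20 = 745.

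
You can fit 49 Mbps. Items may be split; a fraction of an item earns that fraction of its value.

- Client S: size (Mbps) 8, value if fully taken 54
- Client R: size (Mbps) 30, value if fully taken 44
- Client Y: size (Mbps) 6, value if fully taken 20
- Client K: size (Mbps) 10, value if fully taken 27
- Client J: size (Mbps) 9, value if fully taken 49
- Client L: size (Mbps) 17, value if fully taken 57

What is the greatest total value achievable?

Sort by value density: Client S 54/8≈6.75, Client J 49/9≈5.44, Client L 57/17≈3.35, Client Y 20/6≈3.33, Client K 27/10≈2.7, Client R 44/30≈1.47.
Client S: take in full, 8 Mbps for value 54 → 41 left.
All 9 Mbps of Client J fit (value 49) → 32 remain.
Client L: take in full, 17 Mbps for value 57 → 15 left.
Client Y: take in full, 6 Mbps for value 20 → 9 left.
Fill the last 9 Mbps with part of Client K: 9/10 of it earns 24.3.
Total value = 204.3.

204.3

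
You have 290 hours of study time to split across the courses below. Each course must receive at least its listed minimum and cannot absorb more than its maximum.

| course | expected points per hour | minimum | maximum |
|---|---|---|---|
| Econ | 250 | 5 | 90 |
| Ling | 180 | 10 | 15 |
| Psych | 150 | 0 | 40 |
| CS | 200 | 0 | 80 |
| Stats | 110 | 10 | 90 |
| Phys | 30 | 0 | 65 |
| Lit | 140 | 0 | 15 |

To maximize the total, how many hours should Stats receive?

50

Meeting every minimum uses 5+10+0+0+10+0+0 = 25 hours, leaving 265.
Rank by expected points per hour: Econ 250 > CS 200 > Ling 180 > Psych 150 > Lit 140 > Stats 110 > Phys 30.
Econ: +85 to 90 (cap) → 180 left.
Give CS 80 more to hit its cap of 80 → 100 left.
Ling: +5 to 15 (cap) → 95 left.
Give Psych 40 more to hit its cap of 40 → 55 left.
Lit: +15 to 15 (cap) → 40 left.
Stats has room for 80 more but only 40 remain, so it gets 50.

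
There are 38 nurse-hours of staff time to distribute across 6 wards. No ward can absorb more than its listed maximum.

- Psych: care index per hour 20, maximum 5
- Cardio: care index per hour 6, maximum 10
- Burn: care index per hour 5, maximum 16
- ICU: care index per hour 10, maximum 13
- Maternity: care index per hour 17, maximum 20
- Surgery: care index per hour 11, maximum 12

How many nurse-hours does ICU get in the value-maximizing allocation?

Highest care index per hour first: Psych 20 > Maternity 17 > Surgery 11 > ICU 10 > Cardio 6 > Burn 5.
Give Psych 5 to hit its cap of 5 → 33 left.
Maternity takes 20 to reach its cap of 20 → 13 left.
Surgery takes 12 to reach its cap of 12 → 1 left.
ICU has room for 13 but only 1 remain, so it gets 1.

1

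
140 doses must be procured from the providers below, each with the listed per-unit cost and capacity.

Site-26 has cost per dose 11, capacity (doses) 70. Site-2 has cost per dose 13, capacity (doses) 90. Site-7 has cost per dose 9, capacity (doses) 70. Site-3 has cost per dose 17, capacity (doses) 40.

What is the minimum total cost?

1400

Cheapest first:
Site-7 at 9: take all 70 doses — 70 still needed.
Take 70 from Site-26 at 11 — need 0 more.
Site-2, Site-3: unused.
Cost = 70×9 + 70×11 = 1400.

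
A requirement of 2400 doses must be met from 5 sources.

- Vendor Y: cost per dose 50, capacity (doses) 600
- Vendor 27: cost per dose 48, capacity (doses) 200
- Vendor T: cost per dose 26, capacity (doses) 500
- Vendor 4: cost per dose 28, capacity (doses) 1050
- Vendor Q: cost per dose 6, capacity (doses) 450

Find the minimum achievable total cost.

Cheapest first:
Vendor Q (6): use full 450 ; 1950 doses to go.
Vendor T (26): use full 500 ; 1450 doses to go.
Vendor 4 at 28: take all 1050 doses ; 400 still needed.
Vendor 27 (48): use full 200 ; 200 doses to go.
Vendor Y at 50: take 200 of its 600 ; requirement met.
Cost = 450×6 + 500×26 + 1050×28 + 200×48 + 200×50 = 64700.

64700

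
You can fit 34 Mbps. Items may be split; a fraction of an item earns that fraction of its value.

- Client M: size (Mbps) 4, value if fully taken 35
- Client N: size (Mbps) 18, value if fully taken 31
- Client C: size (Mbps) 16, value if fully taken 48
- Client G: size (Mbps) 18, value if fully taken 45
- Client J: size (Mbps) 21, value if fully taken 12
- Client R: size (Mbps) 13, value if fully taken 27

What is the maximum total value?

Best value per unit of size first: Client M 35/4≈8.75, Client C 48/16≈3, Client G 45/18≈2.5, Client R 27/13≈2.08, Client N 31/18≈1.72, Client J 12/21≈0.571.
All 4 Mbps of Client M fit (value 35) → 30 remain.
All 16 Mbps of Client C fit (value 48) → 14 remain.
14 Mbps left: a 14/18 share of Client G gives 45×14/18 = 35.
Total value = 118.

118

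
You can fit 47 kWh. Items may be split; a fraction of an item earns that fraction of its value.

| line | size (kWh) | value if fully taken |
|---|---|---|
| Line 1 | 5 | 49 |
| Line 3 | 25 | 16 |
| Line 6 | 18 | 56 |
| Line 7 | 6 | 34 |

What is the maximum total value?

150.52

Best value per unit of size first: Line 1 49/5≈9.8, Line 7 34/6≈5.67, Line 6 56/18≈3.11, Line 3 16/25≈0.64.
All 5 kWh of Line 1 fit (value 49) → 42 remain.
All 6 kWh of Line 7 fit (value 34) → 36 remain.
Take all of Line 6 (18 kWh, value 56) → 18 kWh left.
Fill the last 18 kWh with part of Line 3: 18/25 of it earns 11.52.
Total value = 150.52.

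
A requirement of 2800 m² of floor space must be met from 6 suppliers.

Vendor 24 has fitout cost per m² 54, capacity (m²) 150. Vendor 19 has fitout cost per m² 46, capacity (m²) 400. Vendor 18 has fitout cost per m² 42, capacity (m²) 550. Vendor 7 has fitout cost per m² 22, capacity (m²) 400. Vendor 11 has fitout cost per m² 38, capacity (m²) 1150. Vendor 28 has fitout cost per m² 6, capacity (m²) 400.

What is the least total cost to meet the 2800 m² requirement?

Use suppliers in increasing cost order.
Vendor 28 (6): use full 400 ; 2400 m² to go.
Vendor 7 (22): use full 400 ; 2000 m² to go.
Vendor 11 at 38: take all 1150 m² ; 850 still needed.
Take 550 from Vendor 18 at 42 ; need 300 more.
Vendor 19 (46): take the remaining 300 ; done.
Vendor 24: unused.
Cost = 400×6 + 400×22 + 1150×38 + 550×42 + 300×46 = 91800.

91800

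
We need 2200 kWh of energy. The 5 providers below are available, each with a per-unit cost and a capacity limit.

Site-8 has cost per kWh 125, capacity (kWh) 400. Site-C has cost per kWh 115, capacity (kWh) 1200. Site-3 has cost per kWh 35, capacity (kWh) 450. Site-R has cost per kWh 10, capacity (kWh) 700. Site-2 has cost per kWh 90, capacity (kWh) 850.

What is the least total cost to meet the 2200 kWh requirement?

122250

Use providers in increasing cost order.
Take 700 from Site-R at 10 → need 1500 more.
Site-3 at 35: take all 450 kWh → 1050 still needed.
Site-2 (90): use full 850 → 200 kWh to go.
Site-C (115): take the remaining 200 → done.
Site-8: unused.
Cost = 700×10 + 450×35 + 850×90 + 200×115 = 122250.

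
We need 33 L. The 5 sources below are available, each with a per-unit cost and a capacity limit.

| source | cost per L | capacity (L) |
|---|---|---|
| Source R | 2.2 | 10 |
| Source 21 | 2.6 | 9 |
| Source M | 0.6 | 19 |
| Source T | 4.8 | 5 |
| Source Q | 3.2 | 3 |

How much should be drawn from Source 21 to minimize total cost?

4

Use sources in increasing cost order.
Source M at 0.6: take all 19 L — 14 still needed.
Source R (2.2): use full 10 — 4 L to go.
Take 4 from Source 21 at 2.6 to finish.
Source Q, Source T: unused.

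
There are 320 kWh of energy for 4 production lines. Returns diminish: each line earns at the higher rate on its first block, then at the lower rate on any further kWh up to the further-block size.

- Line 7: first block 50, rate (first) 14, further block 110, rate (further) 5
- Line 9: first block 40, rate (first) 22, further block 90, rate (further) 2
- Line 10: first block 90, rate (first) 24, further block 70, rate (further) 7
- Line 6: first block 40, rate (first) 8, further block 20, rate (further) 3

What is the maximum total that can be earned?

4700

Rank every tier by rate: Line 10/tier1 24 > Line 9/tier1 22 > Line 7/tier1 14 > Line 6/tier1 8 > Line 10/tier2 7 > Line 7/tier2 5 > Line 6/tier2 3 > Line 9/tier2 2.
Line 10/tier1 (24): +90 → 230 left.
Fill Line 9 tier1 block (40 at 22) → 190 left.
Line 7 tier1 at 14: fill all 50 → 140 left.
Line 6/tier1 (8): +40 → 100 left.
Line 10/tier2 (7): +70 → 30 left.
Line 7 tier2 at 5: only 30 left, fill 30.
Total = 24×90 + 22×40 + 14×50 + 8×40 + 7×70 + 5×30 = 4700.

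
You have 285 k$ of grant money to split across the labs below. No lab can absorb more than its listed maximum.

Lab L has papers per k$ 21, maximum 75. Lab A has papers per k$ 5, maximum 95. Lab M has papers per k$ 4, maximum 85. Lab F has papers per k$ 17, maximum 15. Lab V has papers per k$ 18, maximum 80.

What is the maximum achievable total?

3825

Highest papers per k$ first: Lab L 21 > Lab V 18 > Lab F 17 > Lab A 5 > Lab M 4.
Lab L: +75 to 75 (cap) — 210 left.
Lab V takes 80 to reach its cap of 80 — 130 left.
Lab F: +15 to 15 (cap) — 115 left.
Lab A takes 95 to reach its cap of 95 — 20 left.
Lab M has room for 85 but only 20 remain, so it gets 20.
Total = 21×75 + 5×95 + 4×20 + 17×15 + 18×80 = 3825.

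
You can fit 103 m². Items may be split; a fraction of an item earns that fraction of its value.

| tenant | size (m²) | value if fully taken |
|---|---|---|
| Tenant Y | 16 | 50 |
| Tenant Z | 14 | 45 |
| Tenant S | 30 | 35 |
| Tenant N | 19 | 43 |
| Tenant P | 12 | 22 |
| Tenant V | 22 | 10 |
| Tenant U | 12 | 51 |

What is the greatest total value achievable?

246

Rank by value-to-size ratio: Tenant U 51/12≈4.25, Tenant Z 45/14≈3.21, Tenant Y 50/16≈3.12, Tenant N 43/19≈2.26, Tenant P 22/12≈1.83, Tenant S 35/30≈1.17, Tenant V 10/22≈0.455.
Take all of Tenant U (12 m², value 51) → 91 m² left.
Take all of Tenant Z (14 m², value 45) → 77 m² left.
Tenant Y: take in full, 16 m² for value 50 → 61 left.
Tenant N: take in full, 19 m² for value 43 → 42 left.
Tenant P: take in full, 12 m² for value 22 → 30 left.
Tenant S: take in full, 30 m² for value 35 → 0 left.
Total value = 246.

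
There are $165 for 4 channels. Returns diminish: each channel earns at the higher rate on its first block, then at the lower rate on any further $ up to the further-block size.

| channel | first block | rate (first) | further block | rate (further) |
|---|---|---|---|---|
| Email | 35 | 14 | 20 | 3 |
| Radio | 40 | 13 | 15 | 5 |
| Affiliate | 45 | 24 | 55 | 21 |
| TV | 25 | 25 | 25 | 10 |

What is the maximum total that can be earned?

3415

Order all 8 blocks by rate: TV/first 25 > Affiliate/first 24 > Affiliate/second 21 > Email/first 14 > Radio/first 13 > TV/second 10 > Radio/second 5 > Email/second 3.
TV/first (25): +25 ; 140 left.
Affiliate first at 24: fill all 45 ; 95 left.
Affiliate/second (21): +55 ; 40 left.
Email/first (14): +35 ; 5 left.
5 remain; put them into Radio first at 13.
Total = 25×25 + 24×45 + 21×55 + 14×35 + 13×5 = 3415.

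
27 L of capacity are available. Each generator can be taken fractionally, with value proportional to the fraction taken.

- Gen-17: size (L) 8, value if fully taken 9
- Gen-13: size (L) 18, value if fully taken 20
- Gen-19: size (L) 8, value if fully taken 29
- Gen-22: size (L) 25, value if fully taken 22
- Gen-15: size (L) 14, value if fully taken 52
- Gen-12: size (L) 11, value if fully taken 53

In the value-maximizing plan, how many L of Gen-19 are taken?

Rank by value-to-size ratio: Gen-12 53/11≈4.82, Gen-15 52/14≈3.71, Gen-19 29/8≈3.62, Gen-17 9/8≈1.12, Gen-13 20/18≈1.11, Gen-22 22/25≈0.88.
All 11 L of Gen-12 fit (value 53) ; 16 remain.
Take all of Gen-15 (14 L, value 52) ; 2 L left.
2 L left: a 2/8 share of Gen-19 gives 29×2/8 = 7.25.

2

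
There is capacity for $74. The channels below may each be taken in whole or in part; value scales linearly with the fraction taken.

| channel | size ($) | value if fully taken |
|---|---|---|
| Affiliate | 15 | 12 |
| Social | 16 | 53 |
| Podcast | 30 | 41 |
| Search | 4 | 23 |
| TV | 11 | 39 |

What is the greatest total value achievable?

Sort by value density: Search 23/4≈5.75, TV 39/11≈3.55, Social 53/16≈3.31, Podcast 41/30≈1.37, Affiliate 12/15≈0.8.
Take all of Search (4 $, value 23) ; 70 $ left.
TV: take in full, 11 $ for value 39 ; 59 left.
Social: take in full, 16 $ for value 53 ; 43 left.
All 30 $ of Podcast fit (value 41) ; 13 remain.
Only 13 $ remain; take 13/15 of Affiliate for value 12×13/15 = 10.4.
Total value = 166.4.

166.4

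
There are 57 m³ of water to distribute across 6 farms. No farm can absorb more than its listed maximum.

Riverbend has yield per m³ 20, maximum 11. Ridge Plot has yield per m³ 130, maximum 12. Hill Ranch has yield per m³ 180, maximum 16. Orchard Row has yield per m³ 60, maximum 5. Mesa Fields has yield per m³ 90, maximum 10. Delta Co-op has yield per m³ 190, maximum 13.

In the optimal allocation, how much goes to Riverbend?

Highest yield per m³ first: Delta Co-op 190 > Hill Ranch 180 > Ridge Plot 130 > Mesa Fields 90 > Orchard Row 60 > Riverbend 20.
Delta Co-op: +13 to 13 (cap) — 44 left.
Give Hill Ranch 16 to hit its cap of 16 — 28 left.
Give Ridge Plot 12 to hit its cap of 12 — 16 left.
Give Mesa Fields 10 to hit its cap of 10 — 6 left.
Orchard Row: +5 to 5 (cap) — 1 left.
Riverbend has room for 11 but only 1 remain, so it gets 1.

1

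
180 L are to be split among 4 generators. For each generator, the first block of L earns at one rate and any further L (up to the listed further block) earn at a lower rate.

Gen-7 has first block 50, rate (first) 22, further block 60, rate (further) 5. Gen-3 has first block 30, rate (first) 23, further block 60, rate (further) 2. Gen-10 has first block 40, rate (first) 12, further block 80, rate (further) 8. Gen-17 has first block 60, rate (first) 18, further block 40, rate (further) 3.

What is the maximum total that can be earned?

Treat each block as its own option and order by rate: Gen-3/first 23 > Gen-7/first 22 > Gen-17/first 18 > Gen-10/first 12 > Gen-10/second 8 > Gen-7/second 5 > Gen-17/second 3 > Gen-3/second 2.
Gen-3 first at 23: fill all 30 — 150 left.
Gen-7/first (22): +50 — 100 left.
Gen-17/first (18): +60 — 40 left.
Fill Gen-10 first block (40 at 12) — 0 left.
Total = 23×30 + 22×50 + 18×60 + 12×40 = 3350.

3350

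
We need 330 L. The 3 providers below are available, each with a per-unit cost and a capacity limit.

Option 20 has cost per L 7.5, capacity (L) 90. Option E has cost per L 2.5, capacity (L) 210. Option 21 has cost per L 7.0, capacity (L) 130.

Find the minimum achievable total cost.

1365

Fill from the cheapest provider first.
Option E at 2.5: take all 210 L ; 120 still needed.
Option 21 (7.0): take the remaining 120 ; done.
Option 20: unused.
Cost = 210×2.5 + 120×7.0 = 1365.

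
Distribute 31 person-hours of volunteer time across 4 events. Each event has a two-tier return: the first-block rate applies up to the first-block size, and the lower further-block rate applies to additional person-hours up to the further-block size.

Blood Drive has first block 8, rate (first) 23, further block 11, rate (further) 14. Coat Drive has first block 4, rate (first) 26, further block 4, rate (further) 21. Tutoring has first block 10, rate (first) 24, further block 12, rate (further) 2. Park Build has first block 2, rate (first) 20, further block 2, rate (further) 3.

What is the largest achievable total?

Treat each block as its own option and order by rate: Coat Drive/tier1 26 > Tutoring/tier1 24 > Blood Drive/tier1 23 > Coat Drive/tier2 21 > Park Build/tier1 20 > Blood Drive/tier2 14 > Park Build/tier2 3 > Tutoring/tier2 2.
Coat Drive tier1 at 26: fill all 4 ; 27 left.
Tutoring tier1 at 24: fill all 10 ; 17 left.
Blood Drive tier1 at 23: fill all 8 ; 9 left.
Coat Drive tier2 at 21: fill all 4 ; 5 left.
Park Build/tier1 (20): +2 ; 3 left.
Blood Drive/tier2: +3 of 11 at 14; pool empty.
Total = 26×4 + 24×10 + 23×8 + 21×4 + 20×2 + 14×3 = 694.

694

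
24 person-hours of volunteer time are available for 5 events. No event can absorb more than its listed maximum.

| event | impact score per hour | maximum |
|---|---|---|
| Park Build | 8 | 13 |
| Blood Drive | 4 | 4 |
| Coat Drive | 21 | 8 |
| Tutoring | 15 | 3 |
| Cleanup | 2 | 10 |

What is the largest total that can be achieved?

317

Rank by impact score per hour: Coat Drive 21 > Tutoring 15 > Park Build 8 > Blood Drive 4 > Cleanup 2.
Coat Drive takes 8 to reach its cap of 8 — 16 left.
Tutoring: +3 to 3 (cap) — 13 left.
Park Build takes 13 to reach its cap of 13 — 0 left.
Total = 8×13 + 21×8 + 15×3 = 317.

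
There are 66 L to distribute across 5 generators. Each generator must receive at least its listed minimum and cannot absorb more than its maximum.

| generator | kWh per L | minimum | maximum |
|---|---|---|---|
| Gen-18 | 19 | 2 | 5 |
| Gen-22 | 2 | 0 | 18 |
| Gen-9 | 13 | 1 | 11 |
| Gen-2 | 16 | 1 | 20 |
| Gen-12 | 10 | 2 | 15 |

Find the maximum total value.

738

Meeting every minimum uses 2+0+1+1+2 = 6 L, leaving 60.
Rank by kWh per L: Gen-18 19 > Gen-2 16 > Gen-9 13 > Gen-12 10 > Gen-22 2.
Gen-18 takes 3 more to reach its cap of 5 ; 57 left.
Gen-2 takes 19 more to reach its cap of 20 ; 38 left.
Gen-9: +10 to 11 (cap) ; 28 left.
Gen-12: +13 to 15 (cap) ; 15 left.
Gen-22 has room for 18 more but only 15 remain, so it gets 15.
Total = 19×5 + 2×15 + 13×11 + 16×20 + 10×15 = 738.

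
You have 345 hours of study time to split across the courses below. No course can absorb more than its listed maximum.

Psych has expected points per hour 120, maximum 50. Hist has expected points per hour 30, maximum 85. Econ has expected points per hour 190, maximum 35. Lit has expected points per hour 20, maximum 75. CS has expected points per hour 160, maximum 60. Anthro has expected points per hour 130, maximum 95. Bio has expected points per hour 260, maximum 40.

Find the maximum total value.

Order the courses by expected points per hour: Bio 260 > Econ 190 > CS 160 > Anthro 130 > Psych 120 > Hist 30 > Lit 20.
Bio takes 40 to reach its cap of 40 — 305 left.
Econ: +35 to 35 (cap) — 270 left.
Give CS 60 to hit its cap of 60 — 210 left.
Give Anthro 95 to hit its cap of 95 — 115 left.
Psych takes 50 to reach its cap of 50 — 65 left.
Only 65 left; Hist takes them to reach 65.
Total = 120×50 + 30×65 + 190×35 + 160×60 + 130×95 + 260×40 = 46950.

46950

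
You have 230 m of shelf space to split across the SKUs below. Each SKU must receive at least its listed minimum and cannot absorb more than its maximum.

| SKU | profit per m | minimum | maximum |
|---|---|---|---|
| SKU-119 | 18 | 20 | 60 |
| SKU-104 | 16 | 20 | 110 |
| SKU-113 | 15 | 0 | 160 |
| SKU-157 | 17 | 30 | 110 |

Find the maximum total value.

Meeting every minimum uses 20+20+0+30 = 70 m, leaving 160.
Rank by profit per m: SKU-119 18 > SKU-157 17 > SKU-104 16 > SKU-113 15.
SKU-119 takes 40 more to reach its cap of 60 → 120 left.
Give SKU-157 80 more to hit its cap of 110 → 40 left.
SKU-104 has room for 90 more but only 40 remain, so it gets 60.
Total = 18×60 + 16×60 + 17×110 = 3910.

3910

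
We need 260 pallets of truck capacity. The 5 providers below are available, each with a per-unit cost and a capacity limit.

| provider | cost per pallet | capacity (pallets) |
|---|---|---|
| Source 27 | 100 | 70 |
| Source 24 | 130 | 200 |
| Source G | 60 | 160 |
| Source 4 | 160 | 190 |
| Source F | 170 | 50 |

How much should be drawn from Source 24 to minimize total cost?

30

Use providers in increasing cost order.
Source G (60): use full 160 ; 100 pallets to go.
Source 27 at 100: take all 70 pallets ; 30 still needed.
Source 24 at 130: take 30 of its 200 ; requirement met.
Source 4, Source F: unused.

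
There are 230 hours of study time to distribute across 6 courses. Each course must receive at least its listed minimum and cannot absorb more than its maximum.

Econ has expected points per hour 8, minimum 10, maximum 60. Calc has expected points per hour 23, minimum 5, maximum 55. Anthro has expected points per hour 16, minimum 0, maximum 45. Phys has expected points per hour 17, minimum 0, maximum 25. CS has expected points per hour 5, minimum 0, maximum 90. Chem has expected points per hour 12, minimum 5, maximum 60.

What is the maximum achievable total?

Meeting every minimum uses 10+5+0+0+0+5 = 20 hours, leaving 210.
Rank by expected points per hour: Calc 23 > Phys 17 > Anthro 16 > Chem 12 > Econ 8 > CS 5.
Give Calc 50 more to hit its cap of 55 → 160 left.
Phys takes 25 more to reach its cap of 25 → 135 left.
Give Anthro 45 more to hit its cap of 45 → 90 left.
Give Chem 55 more to hit its cap of 60 → 35 left.
Econ: +35 (room for 50) → 45. Pool exhausted.
Total = 8×45 + 23×55 + 16×45 + 17×25 + 12×60 = 3490.

3490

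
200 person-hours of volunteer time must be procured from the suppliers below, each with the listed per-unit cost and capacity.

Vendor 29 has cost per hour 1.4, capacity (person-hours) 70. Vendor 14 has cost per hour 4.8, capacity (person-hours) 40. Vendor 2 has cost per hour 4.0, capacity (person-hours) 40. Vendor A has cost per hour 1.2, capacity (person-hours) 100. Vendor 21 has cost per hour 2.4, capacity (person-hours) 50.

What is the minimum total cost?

290

Fill from the cheapest supplier first.
Vendor A at 1.2: take all 100 person-hours ; 100 still needed.
Vendor 29 (1.4): use full 70 ; 30 person-hours to go.
Take 30 from Vendor 21 at 2.4 to finish.
Vendor 2, Vendor 14: unused.
Cost = 100×1.2 + 70×1.4 + 30×2.4 = 290.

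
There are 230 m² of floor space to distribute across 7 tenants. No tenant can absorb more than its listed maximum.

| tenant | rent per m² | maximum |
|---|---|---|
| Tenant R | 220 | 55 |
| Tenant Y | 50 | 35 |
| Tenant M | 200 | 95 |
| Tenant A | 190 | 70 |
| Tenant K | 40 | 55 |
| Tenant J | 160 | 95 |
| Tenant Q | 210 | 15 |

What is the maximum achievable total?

Highest rent per m² first: Tenant R 220 > Tenant Q 210 > Tenant M 200 > Tenant A 190 > Tenant J 160 > Tenant Y 50 > Tenant K 40.
Tenant R: +55 to 55 (cap) — 175 left.
Tenant Q takes 15 to reach its cap of 15 — 160 left.
Tenant M takes 95 to reach its cap of 95 — 65 left.
Tenant A: +65 (room for 70) → 65. Pool exhausted.
Total = 220×55 + 200×95 + 190×65 + 210×15 = 46600.

46600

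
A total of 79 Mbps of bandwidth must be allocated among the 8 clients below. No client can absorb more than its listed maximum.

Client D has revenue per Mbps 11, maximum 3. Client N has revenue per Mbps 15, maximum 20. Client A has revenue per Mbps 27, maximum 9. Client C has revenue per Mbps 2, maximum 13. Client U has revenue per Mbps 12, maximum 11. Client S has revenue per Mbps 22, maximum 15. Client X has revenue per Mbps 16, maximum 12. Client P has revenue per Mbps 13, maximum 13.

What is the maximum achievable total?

1354

Rank by revenue per Mbps: Client A 27 > Client S 22 > Client X 16 > Client N 15 > Client P 13 > Client U 12 > Client D 11 > Client C 2.
Client A takes 9 to reach its cap of 9 ; 70 left.
Give Client S 15 to hit its cap of 15 ; 55 left.
Client X takes 12 to reach its cap of 12 ; 43 left.
Client N takes 20 to reach its cap of 20 ; 23 left.
Client P takes 13 to reach its cap of 13 ; 10 left.
Client U has room for 11 but only 10 remain, so it gets 10.
Total = 15×20 + 27×9 + 12×10 + 22×15 + 16×12 + 13×13 = 1354.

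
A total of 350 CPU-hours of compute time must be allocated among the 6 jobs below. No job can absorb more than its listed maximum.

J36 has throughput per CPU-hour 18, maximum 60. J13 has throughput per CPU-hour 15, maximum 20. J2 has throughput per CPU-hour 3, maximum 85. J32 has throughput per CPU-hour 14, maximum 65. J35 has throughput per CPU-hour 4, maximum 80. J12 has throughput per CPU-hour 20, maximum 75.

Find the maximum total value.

Order the jobs by throughput per CPU-hour: J12 20 > J36 18 > J13 15 > J32 14 > J35 4 > J2 3.
J12: +75 to 75 (cap) ; 275 left.
J36 takes 60 to reach its cap of 60 ; 215 left.
J13: +20 to 20 (cap) ; 195 left.
Give J32 65 to hit its cap of 65 ; 130 left.
J35: +80 to 80 (cap) ; 50 left.
J2 has room for 85 but only 50 remain, so it gets 50.
Total = 18×60 + 15×20 + 3×50 + 14×65 + 4×80 + 20×75 = 4260.

4260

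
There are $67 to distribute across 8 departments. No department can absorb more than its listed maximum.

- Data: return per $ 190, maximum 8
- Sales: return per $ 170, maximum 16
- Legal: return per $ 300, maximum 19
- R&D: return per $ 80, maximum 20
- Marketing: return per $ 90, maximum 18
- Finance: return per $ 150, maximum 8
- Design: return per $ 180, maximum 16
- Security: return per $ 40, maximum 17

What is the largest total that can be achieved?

14020

Highest return per $ first: Legal 300 > Data 190 > Design 180 > Sales 170 > Finance 150 > Marketing 90 > R&D 80 > Security 40.
Give Legal 19 to hit its cap of 19 — 48 left.
Data takes 8 to reach its cap of 8 — 40 left.
Design takes 16 to reach its cap of 16 — 24 left.
Sales: +16 to 16 (cap) — 8 left.
Finance: +8 to 8 (cap) — 0 left.
Total = 190×8 + 170×16 + 300×19 + 150×8 + 180×16 = 14020.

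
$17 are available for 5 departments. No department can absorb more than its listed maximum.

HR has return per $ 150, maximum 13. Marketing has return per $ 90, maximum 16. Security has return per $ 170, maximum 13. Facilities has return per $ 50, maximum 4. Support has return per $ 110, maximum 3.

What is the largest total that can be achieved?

Order the departments by return per $: Security 170 > HR 150 > Support 110 > Marketing 90 > Facilities 50.
Give Security 13 to hit its cap of 13 → 4 left.
HR has room for 13 but only 4 remain, so it gets 4.
Total = 150×4 + 170×13 = 2810.

2810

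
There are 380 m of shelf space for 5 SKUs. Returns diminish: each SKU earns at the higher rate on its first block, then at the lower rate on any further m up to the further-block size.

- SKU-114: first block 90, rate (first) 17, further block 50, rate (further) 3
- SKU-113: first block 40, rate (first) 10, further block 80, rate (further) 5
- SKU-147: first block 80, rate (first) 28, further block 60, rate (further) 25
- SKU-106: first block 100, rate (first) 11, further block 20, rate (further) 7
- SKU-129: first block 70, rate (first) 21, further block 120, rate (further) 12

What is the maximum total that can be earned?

7700

Order all 10 blocks by rate: SKU-147/T1 28 > SKU-147/T2 25 > SKU-129/T1 21 > SKU-114/T1 17 > SKU-129/T2 12 > SKU-106/T1 11 > SKU-113/T1 10 > SKU-106/T2 7 > SKU-113/T2 5 > SKU-114/T2 3.
SKU-147 T1 at 28: fill all 80 → 300 left.
SKU-147/T2 (25): +60 → 240 left.
SKU-129 T1 at 21: fill all 70 → 170 left.
SKU-114 T1 at 17: fill all 90 → 80 left.
SKU-129 T2 at 12: only 80 left, fill 80.
Total = 28×80 + 25×60 + 21×70 + 17×90 + 12×80 = 7700.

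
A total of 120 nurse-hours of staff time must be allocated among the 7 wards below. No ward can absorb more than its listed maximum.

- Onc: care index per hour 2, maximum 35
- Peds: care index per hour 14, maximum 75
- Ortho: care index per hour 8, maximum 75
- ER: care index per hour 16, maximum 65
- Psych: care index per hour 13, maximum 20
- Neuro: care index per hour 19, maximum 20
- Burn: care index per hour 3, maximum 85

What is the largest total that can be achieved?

Highest care index per hour first: Neuro 19 > ER 16 > Peds 14 > Psych 13 > Ortho 8 > Burn 3 > Onc 2.
Neuro takes 20 to reach its cap of 20 ; 100 left.
ER takes 65 to reach its cap of 65 ; 35 left.
Peds has room for 75 but only 35 remain, so it gets 35.
Total = 14×35 + 16×65 + 19×20 = 1910.

1910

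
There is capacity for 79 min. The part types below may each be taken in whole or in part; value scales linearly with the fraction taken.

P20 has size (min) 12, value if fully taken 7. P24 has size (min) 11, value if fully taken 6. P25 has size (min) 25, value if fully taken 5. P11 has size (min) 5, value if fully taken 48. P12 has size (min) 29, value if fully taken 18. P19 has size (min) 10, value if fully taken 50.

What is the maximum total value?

Rank by value-to-size ratio: P11 48/5≈9.6, P19 50/10≈5, P12 18/29≈0.621, P20 7/12≈0.583, P24 6/11≈0.545, P25 5/25≈0.2.
Take all of P11 (5 min, value 48) — 74 min left.
P19: take in full, 10 min for value 50 — 64 left.
P12: take in full, 29 min for value 18 — 35 left.
Take all of P20 (12 min, value 7) — 23 min left.
All 11 min of P24 fit (value 6) — 12 remain.
Only 12 min remain; take 12/25 of P25 for value 5×12/25 = 2.4.
Total value = 131.4.

131.4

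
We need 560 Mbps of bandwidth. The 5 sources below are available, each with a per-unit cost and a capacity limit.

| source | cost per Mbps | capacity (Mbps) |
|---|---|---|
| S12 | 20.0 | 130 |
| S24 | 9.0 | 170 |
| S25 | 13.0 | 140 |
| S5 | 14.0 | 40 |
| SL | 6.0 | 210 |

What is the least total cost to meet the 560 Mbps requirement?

5170

Use sources in increasing cost order.
SL at 6.0: take all 210 Mbps ; 350 still needed.
S24 (9.0): use full 170 ; 180 Mbps to go.
S25 (13.0): use full 140 ; 40 Mbps to go.
Take 40 from S5 at 14.0 ; need 0 more.
S12: unused.
Cost = 210×6.0 + 170×9.0 + 140×13.0 + 40×14.0 = 5170.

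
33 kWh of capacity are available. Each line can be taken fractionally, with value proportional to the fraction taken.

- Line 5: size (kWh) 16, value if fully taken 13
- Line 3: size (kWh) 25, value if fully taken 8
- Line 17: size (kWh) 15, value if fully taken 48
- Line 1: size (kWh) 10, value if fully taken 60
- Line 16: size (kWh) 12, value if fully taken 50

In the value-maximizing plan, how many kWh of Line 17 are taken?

Sort by value density: Line 1 60/10≈6, Line 16 50/12≈4.17, Line 17 48/15≈3.2, Line 5 13/16≈0.812, Line 3 8/25≈0.32.
Line 1: take in full, 10 kWh for value 60 → 23 left.
Line 16: take in full, 12 kWh for value 50 → 11 left.
Only 11 kWh remain; take 11/15 of Line 17 for value 48×11/15 = 35.2.

11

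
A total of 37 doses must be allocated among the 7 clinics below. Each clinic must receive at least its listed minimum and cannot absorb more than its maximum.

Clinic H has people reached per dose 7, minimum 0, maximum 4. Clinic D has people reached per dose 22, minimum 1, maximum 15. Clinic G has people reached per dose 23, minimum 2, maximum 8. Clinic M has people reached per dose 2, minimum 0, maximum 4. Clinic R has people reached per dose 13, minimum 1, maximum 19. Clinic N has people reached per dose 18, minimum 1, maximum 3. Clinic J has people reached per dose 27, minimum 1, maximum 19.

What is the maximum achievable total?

Meeting every minimum uses 0+1+2+0+1+1+1 = 6 doses, leaving 31.
Order the clinics by people reached per dose: Clinic J 27 > Clinic G 23 > Clinic D 22 > Clinic N 18 > Clinic R 13 > Clinic H 7 > Clinic M 2.
Give Clinic J 18 more to hit its cap of 19 — 13 left.
Clinic G: +6 to 8 (cap) — 7 left.
Clinic D has room for 14 more but only 7 remain, so it gets 8.
Total = 22×8 + 23×8 + 13×1 + 18×1 + 27×19 = 904.

904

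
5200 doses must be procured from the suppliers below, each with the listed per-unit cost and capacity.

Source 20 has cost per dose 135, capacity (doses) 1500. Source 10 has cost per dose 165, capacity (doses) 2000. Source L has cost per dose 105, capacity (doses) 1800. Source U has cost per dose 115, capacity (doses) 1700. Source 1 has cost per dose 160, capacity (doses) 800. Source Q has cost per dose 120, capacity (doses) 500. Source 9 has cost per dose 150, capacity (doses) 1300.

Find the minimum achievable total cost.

Use suppliers in increasing cost order.
Source L at 105: take all 1800 doses → 3400 still needed.
Source U at 115: take all 1700 doses → 1700 still needed.
Source Q at 120: take all 500 doses → 1200 still needed.
Source 20 at 135: take 1200 of its 1500 → requirement met.
Source 9, Source 1, Source 10: unused.
Cost = 1800×105 + 1700×115 + 500×120 + 1200×135 = 606500.

606500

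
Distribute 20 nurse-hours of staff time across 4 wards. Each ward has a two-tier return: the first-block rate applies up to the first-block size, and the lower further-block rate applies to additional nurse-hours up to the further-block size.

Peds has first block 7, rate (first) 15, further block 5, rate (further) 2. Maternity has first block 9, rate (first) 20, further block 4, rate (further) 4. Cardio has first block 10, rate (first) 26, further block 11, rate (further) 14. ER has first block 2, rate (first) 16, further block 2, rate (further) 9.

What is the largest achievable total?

Rank every tier by rate: Cardio/T1 26 > Maternity/T1 20 > ER/T1 16 > Peds/T1 15 > Cardio/T2 14 > ER/T2 9 > Maternity/T2 4 > Peds/T2 2.
Fill Cardio T1 block (10 at 26) — 10 left.
Fill Maternity T1 block (9 at 20) — 1 left.
ER/T1: +1 of 2 at 16; pool empty.
Total = 26×10 + 20×9 + 16×1 = 456.

456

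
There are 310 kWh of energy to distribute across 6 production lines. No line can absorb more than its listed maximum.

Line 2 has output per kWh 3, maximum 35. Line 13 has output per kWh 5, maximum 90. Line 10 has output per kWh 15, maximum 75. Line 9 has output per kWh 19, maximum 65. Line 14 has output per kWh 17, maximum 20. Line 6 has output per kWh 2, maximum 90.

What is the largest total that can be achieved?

3305

Highest output per kWh first: Line 9 19 > Line 14 17 > Line 10 15 > Line 13 5 > Line 2 3 > Line 6 2.
Line 9 takes 65 to reach its cap of 65 ; 245 left.
Line 14: +20 to 20 (cap) ; 225 left.
Give Line 10 75 to hit its cap of 75 ; 150 left.
Give Line 13 90 to hit its cap of 90 ; 60 left.
Line 2: +35 to 35 (cap) ; 25 left.
Only 25 left; Line 6 takes them to reach 25.
Total = 3×35 + 5×90 + 15×75 + 19×65 + 17×20 + 2×25 = 3305.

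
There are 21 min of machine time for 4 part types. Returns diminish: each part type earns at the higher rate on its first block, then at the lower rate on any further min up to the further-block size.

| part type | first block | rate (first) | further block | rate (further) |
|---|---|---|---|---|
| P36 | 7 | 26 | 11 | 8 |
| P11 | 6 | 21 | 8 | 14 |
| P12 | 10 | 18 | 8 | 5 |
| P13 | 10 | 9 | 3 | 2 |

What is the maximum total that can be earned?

452

Rank every tier by rate: P36/tier1 26 > P11/tier1 21 > P12/tier1 18 > P11/tier2 14 > P13/tier1 9 > P36/tier2 8 > P12/tier2 5 > P13/tier2 2.
Fill P36 tier1 block (7 at 26) → 14 left.
P11 tier1 at 21: fill all 6 → 8 left.
8 remain; put them into P12 tier1 at 18.
Total = 26×7 + 21×6 + 18×8 = 452.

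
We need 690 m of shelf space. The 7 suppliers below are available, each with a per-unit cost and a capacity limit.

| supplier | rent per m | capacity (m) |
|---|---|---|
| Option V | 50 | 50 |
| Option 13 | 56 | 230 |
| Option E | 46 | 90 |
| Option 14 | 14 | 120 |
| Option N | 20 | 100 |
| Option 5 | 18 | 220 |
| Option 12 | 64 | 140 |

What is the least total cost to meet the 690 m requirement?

20440

Use suppliers in increasing cost order.
Option 14 (14): use full 120 — 570 m to go.
Option 5 at 18: take all 220 m — 350 still needed.
Option N at 20: take all 100 m — 250 still needed.
Option E (46): use full 90 — 160 m to go.
Option V at 50: take all 50 m — 110 still needed.
Option 13 (56): take the remaining 110 — done.
Option 12: unused.
Cost = 120×14 + 220×18 + 100×20 + 90×46 + 50×50 + 110×56 = 20440.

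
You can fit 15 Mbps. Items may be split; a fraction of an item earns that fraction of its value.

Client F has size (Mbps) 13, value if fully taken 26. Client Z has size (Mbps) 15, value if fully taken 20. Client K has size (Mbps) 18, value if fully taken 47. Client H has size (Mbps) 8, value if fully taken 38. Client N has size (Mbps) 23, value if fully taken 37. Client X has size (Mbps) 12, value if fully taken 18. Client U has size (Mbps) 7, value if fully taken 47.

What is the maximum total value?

Best value per unit of size first: Client U 47/7≈6.71, Client H 38/8≈4.75, Client K 47/18≈2.61, Client F 26/13≈2, Client N 37/23≈1.61, Client X 18/12≈1.5, Client Z 20/15≈1.33.
Take all of Client U (7 Mbps, value 47) ; 8 Mbps left.
All 8 Mbps of Client H fit (value 38) ; 0 remain.
Total value = 85.

85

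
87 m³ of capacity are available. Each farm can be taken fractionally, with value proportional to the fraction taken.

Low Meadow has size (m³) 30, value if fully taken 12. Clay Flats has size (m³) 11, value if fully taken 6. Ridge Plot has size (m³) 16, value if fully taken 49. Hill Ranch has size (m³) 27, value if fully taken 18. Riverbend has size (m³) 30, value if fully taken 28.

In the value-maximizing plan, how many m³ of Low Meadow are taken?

3

Rank by value-to-size ratio: Ridge Plot 49/16≈3.06, Riverbend 28/30≈0.933, Hill Ranch 18/27≈0.667, Clay Flats 6/11≈0.545, Low Meadow 12/30≈0.4.
Take all of Ridge Plot (16 m³, value 49) ; 71 m³ left.
All 30 m³ of Riverbend fit (value 28) ; 41 remain.
Take all of Hill Ranch (27 m³, value 18) ; 14 m³ left.
Clay Flats: take in full, 11 m³ for value 6 ; 3 left.
3 m³ left: a 3/30 share of Low Meadow gives 12×3/30 = 1.2.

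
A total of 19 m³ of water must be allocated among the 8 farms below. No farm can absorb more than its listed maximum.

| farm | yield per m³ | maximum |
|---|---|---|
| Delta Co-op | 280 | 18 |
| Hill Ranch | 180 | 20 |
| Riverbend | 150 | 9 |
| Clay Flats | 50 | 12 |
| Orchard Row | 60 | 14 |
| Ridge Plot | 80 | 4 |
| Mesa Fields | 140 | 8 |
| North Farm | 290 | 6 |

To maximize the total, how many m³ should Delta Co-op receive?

Highest yield per m³ first: North Farm 290 > Delta Co-op 280 > Hill Ranch 180 > Riverbend 150 > Mesa Fields 140 > Ridge Plot 80 > Orchard Row 60 > Clay Flats 50.
North Farm takes 6 to reach its cap of 6 — 13 left.
Only 13 left; Delta Co-op takes them to reach 13.

13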